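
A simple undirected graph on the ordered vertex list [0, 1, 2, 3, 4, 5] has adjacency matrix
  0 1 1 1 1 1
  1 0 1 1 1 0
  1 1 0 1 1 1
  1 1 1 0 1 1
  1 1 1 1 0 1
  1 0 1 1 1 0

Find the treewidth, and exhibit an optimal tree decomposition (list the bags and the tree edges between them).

Treewidth 4.
One optimal decomposition is:
Bags: B1 = {0, 2, 3, 4, 5}  B2 = {0, 1, 2, 3, 4}
Tree: B1–B2

The largest bag has 5 vertices, giving width 4; this decomposition certifies tw(G) ≤ 4. On the other hand G contains the 5-clique {0, 1, 2, 3, 4}. A clique must lie in a single bag of any decomposition, so no decomposition can have width below 4. Hence tw(G) = 4 exactly.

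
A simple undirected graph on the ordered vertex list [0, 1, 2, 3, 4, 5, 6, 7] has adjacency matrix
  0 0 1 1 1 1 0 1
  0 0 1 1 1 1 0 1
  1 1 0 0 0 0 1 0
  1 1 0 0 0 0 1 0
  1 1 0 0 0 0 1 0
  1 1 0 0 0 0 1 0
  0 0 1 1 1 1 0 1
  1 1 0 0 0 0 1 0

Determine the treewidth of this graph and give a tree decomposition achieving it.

Treewidth 3.
One such decomposition:
Bags: B1 = {0, 1, 5, 6}  B2 = {0, 1, 2, 6}  B3 = {0, 1, 4, 6}  B4 = {0, 1, 6, 7}  B5 = {0, 1, 3, 6}
Tree: B1–B2, B2–B3, B3–B4, B4–B5

Each bag holds 4 vertices, so the decomposition has width 3, which upper-bounds the treewidth. For the lower bound: the 4 vertex sets {5,6}, {1,2}, {0}, {4} are disjoint, each induces a connected subgraph, and every pair is joined by at least one edge of G. Contracting each set to a single vertex therefore yields K_{4} as a minor, and since treewidth is minor-monotone, tw(G) ≥ tw(K_{4}) = 3. The upper and lower bounds meet at 3, so that is the treewidth.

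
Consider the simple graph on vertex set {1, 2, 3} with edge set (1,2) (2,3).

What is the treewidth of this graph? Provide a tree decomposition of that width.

Treewidth 1.
Bags: B1 = {2, 3}  B2 = {1, 2}
Tree: B1–B2

Every bag has size at most 2, so the width is 2 − 1 = 1 and tw(G) ≤ 1. Any graph with an edge has treewidth ≥ 1, and G has the edge 2–3. Hence tw(G) = 1 exactly.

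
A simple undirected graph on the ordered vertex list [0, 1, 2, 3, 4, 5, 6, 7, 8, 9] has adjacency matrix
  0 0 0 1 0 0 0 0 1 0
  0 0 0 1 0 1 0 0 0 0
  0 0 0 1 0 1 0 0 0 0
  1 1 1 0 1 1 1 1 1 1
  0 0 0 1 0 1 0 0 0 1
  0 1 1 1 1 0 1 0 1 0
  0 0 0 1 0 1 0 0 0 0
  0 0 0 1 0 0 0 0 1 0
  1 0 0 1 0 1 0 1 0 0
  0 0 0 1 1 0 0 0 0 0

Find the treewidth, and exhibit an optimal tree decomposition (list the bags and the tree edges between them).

Every bag has size at most 3, so the width is 3 − 1 = 2 and tw(G) ≤ 2. For the lower bound, the 3 vertices {0, 3, 8} are pairwise adjacent, and any tree decomposition puts a clique entirely inside one bag — forcing width ≥ 2. The upper and lower bounds meet at 2, so that is the treewidth.

Treewidth 2.
One optimal decomposition is:
Bags: B1 = {3, 5, 6}  B2 = {3, 4, 5}  B3 = {3, 4, 9}  B4 = {3, 5, 8}  B5 = {2, 3, 5}  B6 = {1, 3, 5}  B7 = {0, 3, 8}  B8 = {3, 7, 8}
Tree: B1–B2, B2–B3, B1–B4, B2–B5, B1–B6, B4–B7, B4–B8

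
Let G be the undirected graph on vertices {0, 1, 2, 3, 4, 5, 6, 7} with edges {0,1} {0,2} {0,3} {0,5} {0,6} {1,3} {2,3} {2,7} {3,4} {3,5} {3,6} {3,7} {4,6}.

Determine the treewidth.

A width-2 tree decomposition is:
Bags: B1 = {3, 4, 6}  B2 = {0, 3, 6}  B3 = {0, 2, 3}  B4 = {2, 3, 7}  B5 = {0, 1, 3}  B6 = {0, 3, 5}
Tree: B1–B2, B2–B3, B3–B4, B3–B5, B3–B6
The largest bag has 3 vertices, giving width 2; this decomposition certifies tw(G) ≤ 2. For the lower bound, the 3 vertices {0, 1, 3} are pairwise adjacent, and any tree decomposition puts a clique entirely inside one bag — forcing width ≥ 2. Hence tw(G) = 2 exactly.

2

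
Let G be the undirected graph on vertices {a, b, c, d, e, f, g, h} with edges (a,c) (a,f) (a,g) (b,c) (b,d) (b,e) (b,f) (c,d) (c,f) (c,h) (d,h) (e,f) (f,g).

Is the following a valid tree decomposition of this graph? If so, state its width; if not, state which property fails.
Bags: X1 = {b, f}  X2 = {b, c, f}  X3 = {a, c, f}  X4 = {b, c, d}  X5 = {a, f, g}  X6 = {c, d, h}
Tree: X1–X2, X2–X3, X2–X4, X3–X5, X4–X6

A tree decomposition must satisfy three properties: every vertex lies in some bag; for every edge, both endpoints lie together in some bag; and for every vertex, the bags containing it form a connected subtree. Here vertex e appears in no bag, so the decomposition is invalid.

No — vertex e appears in no bag.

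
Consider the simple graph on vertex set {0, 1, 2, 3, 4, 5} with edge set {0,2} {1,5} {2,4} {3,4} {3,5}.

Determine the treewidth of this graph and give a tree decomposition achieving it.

Treewidth 1.
One optimal decomposition is:
Bags: B1 = {1, 5}  B2 = {3, 5}  B3 = {3, 4}  B4 = {2, 4}  B5 = {0, 2}
Tree: B1–B2, B2–B3, B3–B4, B4–B5

Each bag holds 2 vertices, so the decomposition has width 1, which upper-bounds the treewidth. Any graph with an edge has treewidth ≥ 1, and G has the edge 1–5. Therefore the treewidth is 1.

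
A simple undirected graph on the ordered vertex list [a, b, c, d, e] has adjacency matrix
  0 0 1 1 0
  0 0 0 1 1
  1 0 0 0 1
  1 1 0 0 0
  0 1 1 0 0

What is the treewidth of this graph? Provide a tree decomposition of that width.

Treewidth 2.
One such decomposition:
Bags: B1 = {a, c, d}  B2 = {b, c, d}  B3 = {b, c, e}
Tree: B1–B2, B2–B3

Every bag has size at most 3, so the width is 3 − 1 = 2 and tw(G) ≤ 2. Since c–a–d–b–e–c is a cycle in G, G is not acyclic. Forests are exactly the graphs of treewidth ≤ 1, so tw(G) ≥ 2. Hence tw(G) = 2 exactly.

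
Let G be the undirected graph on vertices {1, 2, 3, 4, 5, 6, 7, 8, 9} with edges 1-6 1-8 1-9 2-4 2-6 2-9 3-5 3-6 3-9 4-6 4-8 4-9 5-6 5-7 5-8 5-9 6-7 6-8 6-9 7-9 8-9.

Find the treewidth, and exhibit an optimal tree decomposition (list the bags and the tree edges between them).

Each bag holds 4 vertices, so the decomposition has width 3, which upper-bounds the treewidth. On the other hand G contains the 4-clique {1, 6, 8, 9}. A clique must lie in a single bag of any decomposition, so no decomposition can have width below 3. Combining the bounds, tw(G) = 3.

Treewidth 3.
One optimal decomposition is:
Bags: B1 = {5, 6, 8, 9}  B2 = {4, 6, 8, 9}  B3 = {2, 4, 6, 9}  B4 = {1, 6, 8, 9}  B5 = {3, 5, 6, 9}  B6 = {5, 6, 7, 9}
Tree: B1–B2, B2–B3, B2–B4, B1–B5, B1–B6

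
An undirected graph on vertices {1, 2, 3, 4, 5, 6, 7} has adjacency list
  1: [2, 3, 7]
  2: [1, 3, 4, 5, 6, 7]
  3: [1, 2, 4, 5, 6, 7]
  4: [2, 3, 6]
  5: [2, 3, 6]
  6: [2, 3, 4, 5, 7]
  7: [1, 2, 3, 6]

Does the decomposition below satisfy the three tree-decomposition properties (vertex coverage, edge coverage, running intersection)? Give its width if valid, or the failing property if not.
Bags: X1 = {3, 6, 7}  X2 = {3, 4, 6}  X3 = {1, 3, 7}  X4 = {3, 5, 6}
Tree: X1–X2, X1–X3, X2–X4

No — vertex 2 appears in no bag.

A tree decomposition must satisfy three properties: every vertex lies in some bag; for every edge, both endpoints lie together in some bag; and for every vertex, the bags containing it form a connected subtree. Here vertex 2 appears in no bag, so the decomposition is invalid.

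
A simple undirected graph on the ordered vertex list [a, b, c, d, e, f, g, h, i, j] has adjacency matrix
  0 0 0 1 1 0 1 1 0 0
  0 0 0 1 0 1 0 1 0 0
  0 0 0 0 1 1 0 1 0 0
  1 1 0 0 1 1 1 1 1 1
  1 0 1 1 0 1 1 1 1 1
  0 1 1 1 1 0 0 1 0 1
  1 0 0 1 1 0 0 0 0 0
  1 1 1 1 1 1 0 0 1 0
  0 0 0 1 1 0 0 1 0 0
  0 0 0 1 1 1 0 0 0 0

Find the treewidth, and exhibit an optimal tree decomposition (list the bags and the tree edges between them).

The largest bag has 4 vertices, giving width 3; this decomposition certifies tw(G) ≤ 3. On the other hand G contains the 4-clique {a, d, e, g}. A clique must lie in a single bag of any decomposition, so no decomposition can have width below 3. Combining the bounds, tw(G) = 3.

Treewidth 3.
One optimal decomposition is:
Bags: B1 = {a, d, e, h}  B2 = {d, e, f, h}  B3 = {c, e, f, h}  B4 = {d, e, h, i}  B5 = {a, d, e, g}  B6 = {b, d, f, h}  B7 = {d, e, f, j}
Tree: B1–B2, B2–B3, B1–B4, B1–B5, B2–B6, B2–B7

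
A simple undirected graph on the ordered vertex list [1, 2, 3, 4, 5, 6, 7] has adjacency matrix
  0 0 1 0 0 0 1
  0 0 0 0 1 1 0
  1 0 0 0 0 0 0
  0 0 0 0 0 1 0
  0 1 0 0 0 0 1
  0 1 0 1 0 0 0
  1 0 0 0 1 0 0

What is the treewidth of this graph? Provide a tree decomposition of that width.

Each bag holds 2 vertices, so the decomposition has width 1, which upper-bounds the treewidth. G has an edge, so its treewidth is at least 1. Hence tw(G) = 1 exactly.

Treewidth 1.
One optimal decomposition is:
Bags: B1 = {2, 6}  B2 = {2, 5}  B3 = {5, 7}  B4 = {4, 6}  B5 = {1, 7}  B6 = {1, 3}
Tree: B1–B2, B2–B3, B1–B4, B3–B5, B5–B6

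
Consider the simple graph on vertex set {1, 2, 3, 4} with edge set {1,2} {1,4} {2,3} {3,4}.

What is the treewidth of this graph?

2

A width-2 tree decomposition is:
Bags: B1 = {1, 3, 4}  B2 = {1, 2, 3}
Tree: B1–B2
Each bag holds 3 vertices, so the decomposition has width 2, which upper-bounds the treewidth. Since 3–4–1–2–3 is a cycle in G, G is not acyclic. Forests are exactly the graphs of treewidth ≤ 1, so tw(G) ≥ 2. Combining the bounds, tw(G) = 2.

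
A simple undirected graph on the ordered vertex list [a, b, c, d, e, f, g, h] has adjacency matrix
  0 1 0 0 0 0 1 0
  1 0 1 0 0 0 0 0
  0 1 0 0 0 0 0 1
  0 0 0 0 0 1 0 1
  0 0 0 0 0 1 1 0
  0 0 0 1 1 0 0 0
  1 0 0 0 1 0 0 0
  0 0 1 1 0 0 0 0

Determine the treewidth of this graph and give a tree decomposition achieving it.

Treewidth 2.
One such decomposition:
Bags: B1 = {a, b, c}  B2 = {a, c, h}  B3 = {a, d, h}  B4 = {a, d, f}  B5 = {a, e, f}  B6 = {a, e, g}
Tree: B1–B2, B2–B3, B3–B4, B4–B5, B5–B6

Every bag has size at most 3, so the width is 3 − 1 = 2 and tw(G) ≤ 2. Since a–b–c–h–d–f–e–g–a is a cycle in G, G is not acyclic. Forests are exactly the graphs of treewidth ≤ 1, so tw(G) ≥ 2. Therefore the treewidth is 2.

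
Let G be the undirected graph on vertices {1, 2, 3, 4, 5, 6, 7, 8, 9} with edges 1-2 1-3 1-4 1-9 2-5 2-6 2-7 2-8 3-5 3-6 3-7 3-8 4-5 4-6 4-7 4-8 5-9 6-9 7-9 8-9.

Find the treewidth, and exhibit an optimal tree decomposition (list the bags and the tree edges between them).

The largest bag has 5 vertices, giving width 4; this decomposition certifies tw(G) ≤ 4. For the lower bound: the 5 vertex sets {1,9}, {3,8}, {2,7}, {4}, {6} are disjoint, each induces a connected subgraph, and every pair is joined by at least one edge of G. Contracting each set to a single vertex therefore yields K_{5} as a minor, and since treewidth is minor-monotone, tw(G) ≥ tw(K_{5}) = 4. Therefore the treewidth is 4.

Treewidth 4.
One optimal decomposition is:
Bags: B1 = {1, 2, 3, 4, 9}  B2 = {2, 3, 4, 8, 9}  B3 = {2, 3, 4, 7, 9}  B4 = {2, 3, 4, 6, 9}  B5 = {2, 3, 4, 5, 9}
Tree: B1–B2, B2–B3, B3–B4, B4–B5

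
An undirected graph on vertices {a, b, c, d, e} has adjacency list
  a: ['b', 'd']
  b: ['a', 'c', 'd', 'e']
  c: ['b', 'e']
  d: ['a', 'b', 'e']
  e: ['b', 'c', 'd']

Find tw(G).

A width-2 tree decomposition is:
Bags: B1 = {a, b, d}  B2 = {b, d, e}  B3 = {b, c, e}
Tree: B1–B2, B2–B3
Every bag has size at most 3, so the width is 3 − 1 = 2 and tw(G) ≤ 2. For the lower bound, the 3 vertices {b, d, e} are pairwise adjacent, and any tree decomposition puts a clique entirely inside one bag — forcing width ≥ 2. The upper and lower bounds meet at 2, so that is the treewidth.

2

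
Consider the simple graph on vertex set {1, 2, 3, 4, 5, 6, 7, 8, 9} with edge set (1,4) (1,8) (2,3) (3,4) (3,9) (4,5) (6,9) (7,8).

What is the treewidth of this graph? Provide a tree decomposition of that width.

Treewidth 1.
One optimal decomposition is:
Bags: B1 = {1, 8}  B2 = {1, 4}  B3 = {7, 8}  B4 = {3, 4}  B5 = {3, 9}  B6 = {6, 9}  B7 = {2, 3}  B8 = {4, 5}
Tree: B1–B2, B1–B3, B2–B4, B4–B5, B5–B6, B5–B7, B4–B8

Each bag holds 2 vertices, so the decomposition has width 1, which upper-bounds the treewidth. Any graph with an edge has treewidth ≥ 1, and G has the edge 1–8. Hence tw(G) = 1 exactly.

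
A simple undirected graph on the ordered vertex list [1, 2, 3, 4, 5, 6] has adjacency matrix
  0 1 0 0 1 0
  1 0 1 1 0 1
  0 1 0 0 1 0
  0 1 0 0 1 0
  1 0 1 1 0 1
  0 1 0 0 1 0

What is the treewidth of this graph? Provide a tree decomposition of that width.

Each bag holds 3 vertices, so the decomposition has width 2, which upper-bounds the treewidth. The edges 4–2–6–5–4 form a cycle, so G is not a tree and its treewidth is at least 2. Therefore the treewidth is 2.

Treewidth 2.
One such decomposition:
Bags: B1 = {2, 4, 5}  B2 = {2, 5, 6}  B3 = {1, 2, 5}  B4 = {2, 3, 5}
Tree: B1–B2, B2–B3, B3–B4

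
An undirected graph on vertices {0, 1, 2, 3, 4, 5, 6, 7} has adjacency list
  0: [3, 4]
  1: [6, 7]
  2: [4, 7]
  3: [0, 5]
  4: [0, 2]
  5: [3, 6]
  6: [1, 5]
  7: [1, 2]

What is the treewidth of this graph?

A width-2 tree decomposition is:
Bags: B1 = {1, 2, 7}  B2 = {1, 2, 6}  B3 = {2, 5, 6}  B4 = {2, 3, 5}  B5 = {0, 2, 3}  B6 = {0, 2, 4}
Tree: B1–B2, B2–B3, B3–B4, B4–B5, B5–B6
The largest bag has 3 vertices, giving width 2; this decomposition certifies tw(G) ≤ 2. Since 2–7–1–6–5–3–0–4–2 is a cycle in G, G is not acyclic. Forests are exactly the graphs of treewidth ≤ 1, so tw(G) ≥ 2. The upper and lower bounds meet at 2, so that is the treewidth.

2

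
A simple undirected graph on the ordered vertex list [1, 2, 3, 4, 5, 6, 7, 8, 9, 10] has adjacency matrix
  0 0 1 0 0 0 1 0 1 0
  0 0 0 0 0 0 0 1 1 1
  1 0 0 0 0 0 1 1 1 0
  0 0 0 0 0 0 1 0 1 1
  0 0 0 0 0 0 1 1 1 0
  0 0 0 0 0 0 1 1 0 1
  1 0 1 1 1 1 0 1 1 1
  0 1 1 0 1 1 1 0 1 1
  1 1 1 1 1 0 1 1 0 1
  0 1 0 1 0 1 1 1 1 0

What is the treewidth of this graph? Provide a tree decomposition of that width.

Treewidth 3.
One such decomposition:
Bags: B1 = {6, 7, 8, 10}  B2 = {7, 8, 9, 10}  B3 = {5, 7, 8, 9}  B4 = {3, 7, 8, 9}  B5 = {4, 7, 9, 10}  B6 = {1, 3, 7, 9}  B7 = {2, 8, 9, 10}
Tree: B1–B2, B2–B3, B3–B4, B2–B5, B4–B6, B2–B7

Every bag has size at most 4, so the width is 4 − 1 = 3 and tw(G) ≤ 3. On the other hand G contains the 4-clique {2, 8, 9, 10}. A clique must lie in a single bag of any decomposition, so no decomposition can have width below 3. The upper and lower bounds meet at 3, so that is the treewidth.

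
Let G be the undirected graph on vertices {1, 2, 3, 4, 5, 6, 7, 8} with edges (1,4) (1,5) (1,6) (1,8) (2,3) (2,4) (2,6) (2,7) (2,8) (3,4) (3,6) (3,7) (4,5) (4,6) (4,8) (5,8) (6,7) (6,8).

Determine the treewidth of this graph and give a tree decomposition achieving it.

The largest bag has 4 vertices, giving width 3; this decomposition certifies tw(G) ≤ 3. For the lower bound, the 4 vertices {1, 4, 5, 8} are pairwise adjacent, and any tree decomposition puts a clique entirely inside one bag — forcing width ≥ 3. The upper and lower bounds meet at 3, so that is the treewidth.

Treewidth 3.
Bags: B1 = {2, 4, 6, 8}  B2 = {1, 4, 6, 8}  B3 = {2, 3, 4, 6}  B4 = {1, 4, 5, 8}  B5 = {2, 3, 6, 7}
Tree: B1–B2, B1–B3, B2–B4, B3–B5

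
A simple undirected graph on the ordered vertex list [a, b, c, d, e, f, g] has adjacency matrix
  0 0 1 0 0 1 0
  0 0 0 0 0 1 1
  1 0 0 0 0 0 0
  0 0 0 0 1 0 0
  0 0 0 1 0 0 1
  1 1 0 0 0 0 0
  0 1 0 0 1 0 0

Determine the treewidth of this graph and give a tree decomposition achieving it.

The largest bag has 2 vertices, giving width 1; this decomposition certifies tw(G) ≤ 1. Since G has at least one edge (e.g. c–a), it is not an edgeless graph, so tw(G) ≥ 1. Therefore the treewidth is 1.

Treewidth 1.
One such decomposition:
Bags: B1 = {a, c}  B2 = {a, f}  B3 = {b, f}  B4 = {b, g}  B5 = {e, g}  B6 = {d, e}
Tree: B1–B2, B2–B3, B3–B4, B4–B5, B5–B6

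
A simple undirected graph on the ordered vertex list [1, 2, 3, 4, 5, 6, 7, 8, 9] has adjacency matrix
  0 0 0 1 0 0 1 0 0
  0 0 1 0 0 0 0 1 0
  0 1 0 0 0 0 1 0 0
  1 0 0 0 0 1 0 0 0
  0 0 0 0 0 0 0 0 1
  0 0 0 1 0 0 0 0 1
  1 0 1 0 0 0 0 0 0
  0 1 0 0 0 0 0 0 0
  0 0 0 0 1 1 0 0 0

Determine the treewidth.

1

A width-1 tree decomposition is:
Bags: B1 = {2, 8}  B2 = {2, 3}  B3 = {3, 7}  B4 = {1, 7}  B5 = {1, 4}  B6 = {4, 6}  B7 = {6, 9}  B8 = {5, 9}
Tree: B1–B2, B2–B3, B3–B4, B4–B5, B5–B6, B6–B7, B7–B8
Each bag holds 2 vertices, so the decomposition has width 1, which upper-bounds the treewidth. Any graph with an edge has treewidth ≥ 1, and G has the edge 8–2. Therefore the treewidth is 1.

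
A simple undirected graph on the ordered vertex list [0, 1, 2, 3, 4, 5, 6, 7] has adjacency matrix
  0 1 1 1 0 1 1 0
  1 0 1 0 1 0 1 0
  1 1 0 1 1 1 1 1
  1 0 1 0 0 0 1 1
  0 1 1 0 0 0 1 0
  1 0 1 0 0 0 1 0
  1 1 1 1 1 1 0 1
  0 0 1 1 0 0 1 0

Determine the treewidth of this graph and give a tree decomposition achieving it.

Treewidth 3.
One optimal decomposition is:
Bags: B1 = {0, 2, 5, 6}  B2 = {0, 2, 3, 6}  B3 = {0, 1, 2, 6}  B4 = {2, 3, 6, 7}  B5 = {1, 2, 4, 6}
Tree: B1–B2, B2–B3, B2–B4, B3–B5

Every bag has size at most 4, so the width is 4 − 1 = 3 and tw(G) ≤ 3. On the other hand G contains the 4-clique {0, 1, 2, 6}. A clique must lie in a single bag of any decomposition, so no decomposition can have width below 3. Hence tw(G) = 3 exactly.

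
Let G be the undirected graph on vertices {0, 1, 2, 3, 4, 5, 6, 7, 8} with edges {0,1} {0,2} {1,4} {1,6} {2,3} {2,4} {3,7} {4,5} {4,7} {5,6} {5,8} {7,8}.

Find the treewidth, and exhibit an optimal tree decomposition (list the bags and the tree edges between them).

Treewidth 3.
One optimal decomposition is:
Bags: B1 = {0, 2, 3, 7}  B2 = {0, 2, 4, 7}  B3 = {0, 1, 4, 7}  B4 = {1, 4, 7, 8}  B5 = {1, 4, 5, 8}  B6 = {1, 5, 6, 8}
Tree: B1–B2, B2–B3, B3–B4, B4–B5, B5–B6

Each bag holds 4 vertices, so the decomposition has width 3, which upper-bounds the treewidth. For the lower bound: the 4 vertex sets {0,2,3}, {7}, {4}, {1,5,6,8} are disjoint, each induces a connected subgraph, and every pair is joined by at least one edge of G. Contracting each set to a single vertex therefore yields K_{4} as a minor, and since treewidth is minor-monotone, tw(G) ≥ tw(K_{4}) = 3. The upper and lower bounds meet at 3, so that is the treewidth.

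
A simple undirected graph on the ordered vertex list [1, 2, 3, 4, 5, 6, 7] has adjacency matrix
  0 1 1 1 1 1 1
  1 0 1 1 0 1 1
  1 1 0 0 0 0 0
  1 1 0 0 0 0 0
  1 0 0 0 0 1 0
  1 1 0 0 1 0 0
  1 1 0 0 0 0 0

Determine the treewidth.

2

A width-2 tree decomposition is:
Bags: B1 = {1, 2, 6}  B2 = {1, 2, 7}  B3 = {1, 2, 4}  B4 = {1, 2, 3}  B5 = {1, 5, 6}
Tree: B1–B2, B1–B3, B3–B4, B1–B5
Every bag has size at most 3, so the width is 3 − 1 = 2 and tw(G) ≤ 2. For the lower bound, the 3 vertices {1, 2, 3} are pairwise adjacent, and any tree decomposition puts a clique entirely inside one bag — forcing width ≥ 2. Hence tw(G) = 2 exactly.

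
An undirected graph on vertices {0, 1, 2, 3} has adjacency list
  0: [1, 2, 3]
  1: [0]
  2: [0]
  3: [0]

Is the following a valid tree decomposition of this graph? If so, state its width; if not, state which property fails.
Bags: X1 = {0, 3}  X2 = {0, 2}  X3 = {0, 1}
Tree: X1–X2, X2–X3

Yes; width 1.

Vertex coverage: the bags together contain {0, 1, 2, 3}, the full vertex set. Edge coverage: each edge of G has both endpoints in at least one bag. Running intersection: for every vertex, the bags containing it form a connected subtree. All three properties hold, so this is a valid tree decomposition of width max|bag| − 1 = 1, and hence tw(G) ≤ 1.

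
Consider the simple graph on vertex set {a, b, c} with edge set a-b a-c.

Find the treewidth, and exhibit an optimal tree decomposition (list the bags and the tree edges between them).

Each bag holds 2 vertices, so the decomposition has width 1, which upper-bounds the treewidth. Since G has at least one edge (e.g. c–a), it is not an edgeless graph, so tw(G) ≥ 1. Combining the bounds, tw(G) = 1.

Treewidth 1.
One such decomposition:
Bags: B1 = {a, c}  B2 = {a, b}
Tree: B1–B2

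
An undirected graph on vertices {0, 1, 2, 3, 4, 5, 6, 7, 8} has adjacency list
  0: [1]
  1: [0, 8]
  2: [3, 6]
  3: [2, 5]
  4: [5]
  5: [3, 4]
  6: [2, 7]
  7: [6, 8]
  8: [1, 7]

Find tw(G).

1

A width-1 tree decomposition is:
Bags: B1 = {0, 1}  B2 = {1, 8}  B3 = {7, 8}  B4 = {6, 7}  B5 = {2, 6}  B6 = {2, 3}  B7 = {3, 5}  B8 = {4, 5}
Tree: B1–B2, B2–B3, B3–B4, B4–B5, B5–B6, B6–B7, B7–B8
Every bag has size at most 2, so the width is 2 − 1 = 1 and tw(G) ≤ 1. Any graph with an edge has treewidth ≥ 1, and G has the edge 0–1. Hence tw(G) = 1 exactly.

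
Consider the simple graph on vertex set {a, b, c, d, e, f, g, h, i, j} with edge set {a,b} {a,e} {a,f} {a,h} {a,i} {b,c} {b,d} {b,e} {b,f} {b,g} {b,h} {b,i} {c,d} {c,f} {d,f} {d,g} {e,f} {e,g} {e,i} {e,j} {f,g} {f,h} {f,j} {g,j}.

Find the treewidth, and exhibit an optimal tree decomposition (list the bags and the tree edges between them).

Treewidth 3.
Bags: B1 = {b, e, f, g}  B2 = {b, d, f, g}  B3 = {a, b, e, f}  B4 = {e, f, g, j}  B5 = {b, c, d, f}  B6 = {a, b, f, h}  B7 = {a, b, e, i}
Tree: B1–B2, B1–B3, B1–B4, B2–B5, B3–B6, B3–B7

Each bag holds 4 vertices, so the decomposition has width 3, which upper-bounds the treewidth. For the lower bound, the 4 vertices {e, f, g, j} are pairwise adjacent, and any tree decomposition puts a clique entirely inside one bag — forcing width ≥ 3. Therefore the treewidth is 3.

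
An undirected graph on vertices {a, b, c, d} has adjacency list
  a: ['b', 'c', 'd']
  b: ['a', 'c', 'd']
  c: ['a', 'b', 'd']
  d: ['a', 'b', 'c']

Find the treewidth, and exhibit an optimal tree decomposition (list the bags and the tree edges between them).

A single bag containing all 4 vertices is trivially a valid decomposition of width 3. For the lower bound, the 4 vertices {a, b, c, d} are pairwise adjacent, and any tree decomposition puts a clique entirely inside one bag — forcing width ≥ 3. Combining the bounds, tw(G) = 3.

Treewidth 3.
One optimal decomposition is:
Bags: B1 = {a, b, c, d}
Tree: (single bag)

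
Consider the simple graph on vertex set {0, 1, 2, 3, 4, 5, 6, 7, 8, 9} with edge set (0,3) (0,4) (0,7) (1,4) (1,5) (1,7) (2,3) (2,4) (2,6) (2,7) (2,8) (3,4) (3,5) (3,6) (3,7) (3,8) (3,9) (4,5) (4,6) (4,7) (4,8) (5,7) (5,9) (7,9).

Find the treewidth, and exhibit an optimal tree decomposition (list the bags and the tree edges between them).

The largest bag has 4 vertices, giving width 3; this decomposition certifies tw(G) ≤ 3. For the lower bound, the 4 vertices {1, 4, 5, 7} are pairwise adjacent, and any tree decomposition puts a clique entirely inside one bag — forcing width ≥ 3. Therefore the treewidth is 3.

Treewidth 3.
One such decomposition:
Bags: B1 = {3, 4, 5, 7}  B2 = {2, 3, 4, 7}  B3 = {0, 3, 4, 7}  B4 = {2, 3, 4, 8}  B5 = {1, 4, 5, 7}  B6 = {3, 5, 7, 9}  B7 = {2, 3, 4, 6}
Tree: B1–B2, B2–B3, B2–B4, B1–B5, B1–B6, B2–B7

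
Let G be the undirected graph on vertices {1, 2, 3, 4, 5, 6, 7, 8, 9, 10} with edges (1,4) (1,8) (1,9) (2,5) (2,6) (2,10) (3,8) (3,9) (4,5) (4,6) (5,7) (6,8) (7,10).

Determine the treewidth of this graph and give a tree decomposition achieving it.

Every bag has size at most 3, so the width is 3 − 1 = 2 and tw(G) ≤ 2. For the lower bound, G contains the cycle 7–10–2–5–7, so G is not a forest; only forests have treewidth ≤ 1, hence tw(G) ≥ 2. The upper and lower bounds meet at 2, so that is the treewidth.

Treewidth 2.
One optimal decomposition is:
Bags: B1 = {5, 7, 10}  B2 = {2, 5, 10}  B3 = {2, 4, 5}  B4 = {2, 4, 6}  B5 = {1, 4, 6}  B6 = {1, 6, 8}  B7 = {1, 8, 9}  B8 = {3, 8, 9}
Tree: B1–B2, B2–B3, B3–B4, B4–B5, B5–B6, B6–B7, B7–B8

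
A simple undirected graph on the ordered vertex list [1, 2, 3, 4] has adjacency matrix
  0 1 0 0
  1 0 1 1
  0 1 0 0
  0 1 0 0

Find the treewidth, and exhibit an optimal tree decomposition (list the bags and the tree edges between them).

Treewidth 1.
Bags: B1 = {2, 4}  B2 = {2, 3}  B3 = {1, 2}
Tree: B1–B2, B1–B3

Each bag holds 2 vertices, so the decomposition has width 1, which upper-bounds the treewidth. Since G has at least one edge (e.g. 2–4), it is not an edgeless graph, so tw(G) ≥ 1. The upper and lower bounds meet at 1, so that is the treewidth.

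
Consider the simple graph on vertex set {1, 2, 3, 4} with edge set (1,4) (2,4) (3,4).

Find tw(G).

A width-1 tree decomposition is:
Bags: B1 = {3, 4}  B2 = {2, 4}  B3 = {1, 4}
Tree: B1–B2, B1–B3
The largest bag has 2 vertices, giving width 1; this decomposition certifies tw(G) ≤ 1. G has an edge, so its treewidth is at least 1. Therefore the treewidth is 1.

1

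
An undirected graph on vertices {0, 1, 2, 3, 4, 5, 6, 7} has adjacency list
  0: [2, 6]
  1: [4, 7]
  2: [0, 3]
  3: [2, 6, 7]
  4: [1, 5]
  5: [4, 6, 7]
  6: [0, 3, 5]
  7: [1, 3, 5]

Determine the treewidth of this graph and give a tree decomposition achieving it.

The largest bag has 3 vertices, giving width 2; this decomposition certifies tw(G) ≤ 2. Since 4–1–7–5–4 is a cycle in G, G is not acyclic. Forests are exactly the graphs of treewidth ≤ 1, so tw(G) ≥ 2. Combining the bounds, tw(G) = 2.

Treewidth 2.
One such decomposition:
Bags: B1 = {1, 4, 5}  B2 = {1, 5, 7}  B3 = {5, 6, 7}  B4 = {3, 6, 7}  B5 = {0, 3, 6}  B6 = {0, 2, 3}
Tree: B1–B2, B2–B3, B3–B4, B4–B5, B5–B6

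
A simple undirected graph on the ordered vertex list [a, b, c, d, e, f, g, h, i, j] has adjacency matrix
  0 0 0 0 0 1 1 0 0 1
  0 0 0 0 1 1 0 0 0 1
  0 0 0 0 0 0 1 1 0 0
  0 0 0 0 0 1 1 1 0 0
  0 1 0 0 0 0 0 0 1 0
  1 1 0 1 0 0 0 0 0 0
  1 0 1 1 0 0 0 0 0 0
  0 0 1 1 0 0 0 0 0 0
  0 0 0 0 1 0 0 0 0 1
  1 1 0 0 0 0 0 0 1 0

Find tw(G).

A width-2 tree decomposition is:
Bags: B1 = {e, i, j}  B2 = {b, e, j}  B3 = {a, b, j}  B4 = {a, b, f}  B5 = {a, f, g}  B6 = {d, f, g}  B7 = {c, d, g}  B8 = {c, d, h}
Tree: B1–B2, B2–B3, B3–B4, B4–B5, B5–B6, B6–B7, B7–B8
The largest bag has 3 vertices, giving width 2; this decomposition certifies tw(G) ≤ 2. For the lower bound, G contains the cycle i–e–b–j–i, so G is not a forest; only forests have treewidth ≤ 1, hence tw(G) ≥ 2. Combining the bounds, tw(G) = 2.

2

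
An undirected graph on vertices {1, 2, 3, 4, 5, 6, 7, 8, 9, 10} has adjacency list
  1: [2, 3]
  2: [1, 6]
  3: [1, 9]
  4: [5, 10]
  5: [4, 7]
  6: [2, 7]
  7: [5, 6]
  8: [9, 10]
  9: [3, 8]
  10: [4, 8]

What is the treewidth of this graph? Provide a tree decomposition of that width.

Treewidth 2.
One optimal decomposition is:
Bags: B1 = {2, 6, 7}  B2 = {1, 2, 7}  B3 = {1, 3, 7}  B4 = {3, 7, 9}  B5 = {7, 8, 9}  B6 = {7, 8, 10}  B7 = {4, 7, 10}  B8 = {4, 5, 7}
Tree: B1–B2, B2–B3, B3–B4, B4–B5, B5–B6, B6–B7, B7–B8

Every bag has size at most 3, so the width is 3 − 1 = 2 and tw(G) ≤ 2. For the lower bound, G contains the cycle 7–6–2–1–3–9–8–10–4–5–7, so G is not a forest; only forests have treewidth ≤ 1, hence tw(G) ≥ 2. Hence tw(G) = 2 exactly.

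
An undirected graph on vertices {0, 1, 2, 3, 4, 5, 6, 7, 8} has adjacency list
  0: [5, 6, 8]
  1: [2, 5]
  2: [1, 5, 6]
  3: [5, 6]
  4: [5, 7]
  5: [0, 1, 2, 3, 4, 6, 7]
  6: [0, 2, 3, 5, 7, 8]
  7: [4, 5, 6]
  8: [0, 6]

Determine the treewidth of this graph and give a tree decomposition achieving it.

The largest bag has 3 vertices, giving width 2; this decomposition certifies tw(G) ≤ 2. Conversely, {0, 6, 8} is a clique of size 3, and the vertices of any clique must share a bag in every tree decomposition; so some bag has ≥ 3 vertices and tw(G) ≥ 2. Hence tw(G) = 2 exactly.

Treewidth 2.
One optimal decomposition is:
Bags: B1 = {5, 6, 7}  B2 = {2, 5, 6}  B3 = {1, 2, 5}  B4 = {4, 5, 7}  B5 = {0, 5, 6}  B6 = {3, 5, 6}  B7 = {0, 6, 8}
Tree: B1–B2, B2–B3, B1–B4, B1–B5, B2–B6, B5–B7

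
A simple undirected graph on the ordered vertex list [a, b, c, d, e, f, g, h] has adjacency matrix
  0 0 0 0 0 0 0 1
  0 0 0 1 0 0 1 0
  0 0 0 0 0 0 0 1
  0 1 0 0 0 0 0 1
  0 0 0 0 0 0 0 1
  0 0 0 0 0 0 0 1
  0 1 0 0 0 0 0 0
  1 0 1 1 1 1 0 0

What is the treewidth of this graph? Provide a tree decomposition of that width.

Treewidth 1.
One optimal decomposition is:
Bags: B1 = {d, h}  B2 = {b, d}  B3 = {f, h}  B4 = {b, g}  B5 = {c, h}  B6 = {a, h}  B7 = {e, h}
Tree: B1–B2, B1–B3, B2–B4, B1–B5, B3–B6, B1–B7

The largest bag has 2 vertices, giving width 1; this decomposition certifies tw(G) ≤ 1. Any graph with an edge has treewidth ≥ 1, and G has the edge h–d. Therefore the treewidth is 1.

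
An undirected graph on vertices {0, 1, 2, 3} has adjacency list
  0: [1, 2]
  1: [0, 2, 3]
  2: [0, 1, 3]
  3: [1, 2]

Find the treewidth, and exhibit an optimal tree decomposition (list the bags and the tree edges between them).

Treewidth 2.
One such decomposition:
Bags: B1 = {1, 2, 3}  B2 = {0, 1, 2}
Tree: B1–B2

Every bag has size at most 3, so the width is 3 − 1 = 2 and tw(G) ≤ 2. For the lower bound, the 3 vertices {0, 1, 2} are pairwise adjacent, and any tree decomposition puts a clique entirely inside one bag — forcing width ≥ 2. The upper and lower bounds meet at 2, so that is the treewidth.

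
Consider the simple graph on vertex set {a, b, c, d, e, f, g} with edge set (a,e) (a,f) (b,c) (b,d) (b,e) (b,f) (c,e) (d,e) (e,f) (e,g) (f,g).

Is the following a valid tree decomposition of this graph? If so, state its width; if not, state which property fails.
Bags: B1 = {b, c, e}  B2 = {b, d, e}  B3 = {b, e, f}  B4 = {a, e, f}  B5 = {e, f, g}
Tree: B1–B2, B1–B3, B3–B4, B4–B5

Vertex coverage: the bags together contain {a, b, c, d, e, f, g}, the full vertex set. Edge coverage: each edge of G has both endpoints in at least one bag. Running intersection: for every vertex, the bags containing it form a connected subtree. All three properties hold, so this is a valid tree decomposition of width max|bag| − 1 = 2, and hence tw(G) ≤ 2.

Yes; width 2.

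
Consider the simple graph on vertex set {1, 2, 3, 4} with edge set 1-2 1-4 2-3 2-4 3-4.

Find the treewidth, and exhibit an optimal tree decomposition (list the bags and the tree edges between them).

Treewidth 2.
One optimal decomposition is:
Bags: B1 = {1, 2, 4}  B2 = {2, 3, 4}
Tree: B1–B2

Each bag holds 3 vertices, so the decomposition has width 2, which upper-bounds the treewidth. Conversely, {1, 2, 4} is a clique of size 3, and the vertices of any clique must share a bag in every tree decomposition; so some bag has ≥ 3 vertices and tw(G) ≥ 2. Hence tw(G) = 2 exactly.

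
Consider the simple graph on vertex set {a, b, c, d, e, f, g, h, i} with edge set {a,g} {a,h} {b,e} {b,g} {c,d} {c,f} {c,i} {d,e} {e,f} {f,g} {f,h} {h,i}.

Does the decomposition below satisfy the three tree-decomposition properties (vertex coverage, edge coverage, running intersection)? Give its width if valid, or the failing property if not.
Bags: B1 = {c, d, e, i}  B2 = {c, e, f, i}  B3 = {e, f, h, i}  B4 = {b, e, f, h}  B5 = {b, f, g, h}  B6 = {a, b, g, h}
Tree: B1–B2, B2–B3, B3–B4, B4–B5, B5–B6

Yes; width 3.

Every vertex of G appears in some bag (union = {a, b, c, d, e, f, g, h, i}); every edge is covered by a bag; and for each vertex v the set of bags containing v is connected in the bag tree. The decomposition is therefore valid. The largest bag has 4 vertices, so the width is 3.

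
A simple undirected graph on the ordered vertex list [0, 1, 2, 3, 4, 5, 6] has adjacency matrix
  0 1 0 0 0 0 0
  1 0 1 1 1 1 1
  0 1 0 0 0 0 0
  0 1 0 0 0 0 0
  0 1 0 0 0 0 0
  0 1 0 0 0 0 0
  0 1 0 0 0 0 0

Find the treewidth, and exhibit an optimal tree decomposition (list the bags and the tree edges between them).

Treewidth 1.
One optimal decomposition is:
Bags: B1 = {1, 2}  B2 = {1, 4}  B3 = {1, 5}  B4 = {1, 3}  B5 = {1, 6}  B6 = {0, 1}
Tree: B1–B2, B1–B3, B2–B4, B1–B5, B4–B6

Each bag holds 2 vertices, so the decomposition has width 1, which upper-bounds the treewidth. Any graph with an edge has treewidth ≥ 1, and G has the edge 2–1. Hence tw(G) = 1 exactly.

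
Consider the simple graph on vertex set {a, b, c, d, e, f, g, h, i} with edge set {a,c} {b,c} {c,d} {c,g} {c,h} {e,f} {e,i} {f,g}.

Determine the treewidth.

A width-1 tree decomposition is:
Bags: B1 = {c, d}  B2 = {c, g}  B3 = {b, c}  B4 = {a, c}  B5 = {f, g}  B6 = {e, f}  B7 = {c, h}  B8 = {e, i}
Tree: B1–B2, B2–B3, B1–B4, B2–B5, B5–B6, B2–B7, B6–B8
The largest bag has 2 vertices, giving width 1; this decomposition certifies tw(G) ≤ 1. Any graph with an edge has treewidth ≥ 1, and G has the edge d–c. Hence tw(G) = 1 exactly.

1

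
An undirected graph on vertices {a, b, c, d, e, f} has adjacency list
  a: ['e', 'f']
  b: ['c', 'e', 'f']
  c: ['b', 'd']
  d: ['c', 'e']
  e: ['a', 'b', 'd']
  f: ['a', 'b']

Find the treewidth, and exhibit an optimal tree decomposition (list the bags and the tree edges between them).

Each bag holds 3 vertices, so the decomposition has width 2, which upper-bounds the treewidth. For the lower bound, G contains the cycle f–a–e–b–f, so G is not a forest; only forests have treewidth ≤ 1, hence tw(G) ≥ 2. Combining the bounds, tw(G) = 2.

Treewidth 2.
One such decomposition:
Bags: B1 = {a, b, f}  B2 = {a, b, e}  B3 = {b, c, e}  B4 = {c, d, e}
Tree: B1–B2, B2–B3, B3–B4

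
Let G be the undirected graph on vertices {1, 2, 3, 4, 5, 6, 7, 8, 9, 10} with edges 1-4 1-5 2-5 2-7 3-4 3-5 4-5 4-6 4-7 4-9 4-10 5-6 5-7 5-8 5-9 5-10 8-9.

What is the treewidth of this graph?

A width-2 tree decomposition is:
Bags: B1 = {3, 4, 5}  B2 = {4, 5, 6}  B3 = {4, 5, 7}  B4 = {4, 5, 9}  B5 = {4, 5, 10}  B6 = {1, 4, 5}  B7 = {5, 8, 9}  B8 = {2, 5, 7}
Tree: B1–B2, B1–B3, B1–B4, B1–B5, B4–B6, B4–B7, B3–B8
The largest bag has 3 vertices, giving width 2; this decomposition certifies tw(G) ≤ 2. Conversely, {5, 8, 9} is a clique of size 3, and the vertices of any clique must share a bag in every tree decomposition; so some bag has ≥ 3 vertices and tw(G) ≥ 2. Combining the bounds, tw(G) = 2.

2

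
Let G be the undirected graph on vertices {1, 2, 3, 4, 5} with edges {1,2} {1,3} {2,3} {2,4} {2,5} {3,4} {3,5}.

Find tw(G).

A width-2 tree decomposition is:
Bags: B1 = {2, 3, 4}  B2 = {1, 2, 3}  B3 = {2, 3, 5}
Tree: B1–B2, B2–B3
Every bag has size at most 3, so the width is 3 − 1 = 2 and tw(G) ≤ 2. Conversely, {1, 2, 3} is a clique of size 3, and the vertices of any clique must share a bag in every tree decomposition; so some bag has ≥ 3 vertices and tw(G) ≥ 2. Combining the bounds, tw(G) = 2.

2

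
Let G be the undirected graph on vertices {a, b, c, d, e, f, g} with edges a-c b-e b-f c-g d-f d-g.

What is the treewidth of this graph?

A width-1 tree decomposition is:
Bags: B1 = {b, e}  B2 = {b, f}  B3 = {d, f}  B4 = {d, g}  B5 = {c, g}  B6 = {a, c}
Tree: B1–B2, B2–B3, B3–B4, B4–B5, B5–B6
The largest bag has 2 vertices, giving width 1; this decomposition certifies tw(G) ≤ 1. Since G has at least one edge (e.g. e–b), it is not an edgeless graph, so tw(G) ≥ 1. Hence tw(G) = 1 exactly.

1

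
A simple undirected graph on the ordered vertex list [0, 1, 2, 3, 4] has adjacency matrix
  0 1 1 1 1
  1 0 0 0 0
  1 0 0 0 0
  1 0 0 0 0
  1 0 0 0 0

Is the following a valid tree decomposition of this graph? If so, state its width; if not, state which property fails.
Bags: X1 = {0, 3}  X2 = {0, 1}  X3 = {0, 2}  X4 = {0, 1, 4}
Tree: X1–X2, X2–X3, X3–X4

No — bags containing vertex 1 are not connected in the tree.

A tree decomposition must satisfy three properties: every vertex lies in some bag; for every edge, both endpoints lie together in some bag; and for every vertex, the bags containing it form a connected subtree. Here bags containing vertex 1 are not connected in the tree, so the decomposition is invalid.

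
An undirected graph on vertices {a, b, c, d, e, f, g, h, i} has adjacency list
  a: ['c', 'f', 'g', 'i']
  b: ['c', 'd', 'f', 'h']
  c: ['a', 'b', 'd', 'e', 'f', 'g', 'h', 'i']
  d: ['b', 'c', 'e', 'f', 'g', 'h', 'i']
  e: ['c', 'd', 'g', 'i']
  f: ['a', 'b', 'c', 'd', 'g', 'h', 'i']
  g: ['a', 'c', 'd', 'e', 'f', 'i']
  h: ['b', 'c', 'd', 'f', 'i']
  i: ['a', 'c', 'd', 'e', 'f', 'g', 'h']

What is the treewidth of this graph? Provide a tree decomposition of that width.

Each bag holds 5 vertices, so the decomposition has width 4, which upper-bounds the treewidth. For the lower bound, the 5 vertices {c, d, e, g, i} are pairwise adjacent, and any tree decomposition puts a clique entirely inside one bag — forcing width ≥ 4. Combining the bounds, tw(G) = 4.

Treewidth 4.
One optimal decomposition is:
Bags: B1 = {c, d, f, h, i}  B2 = {c, d, f, g, i}  B3 = {a, c, f, g, i}  B4 = {b, c, d, f, h}  B5 = {c, d, e, g, i}
Tree: B1–B2, B2–B3, B1–B4, B2–B5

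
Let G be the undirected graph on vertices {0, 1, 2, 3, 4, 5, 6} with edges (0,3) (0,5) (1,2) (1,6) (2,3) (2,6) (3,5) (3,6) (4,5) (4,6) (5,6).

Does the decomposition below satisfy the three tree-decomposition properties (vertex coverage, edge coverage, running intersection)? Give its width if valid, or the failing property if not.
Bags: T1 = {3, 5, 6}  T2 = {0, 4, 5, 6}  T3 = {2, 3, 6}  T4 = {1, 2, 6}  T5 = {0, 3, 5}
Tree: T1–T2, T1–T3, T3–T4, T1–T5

A tree decomposition must satisfy three properties: every vertex lies in some bag; for every edge, both endpoints lie together in some bag; and for every vertex, the bags containing it form a connected subtree. Here bags containing vertex 0 are not connected in the tree, so the decomposition is invalid.

No — bags containing vertex 0 are not connected in the tree.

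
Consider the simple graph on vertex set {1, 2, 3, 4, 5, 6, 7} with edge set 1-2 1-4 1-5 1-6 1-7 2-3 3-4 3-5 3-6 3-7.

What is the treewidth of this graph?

A width-2 tree decomposition is:
Bags: B1 = {1, 3, 4}  B2 = {1, 3, 6}  B3 = {1, 2, 3}  B4 = {1, 3, 5}  B5 = {1, 3, 7}
Tree: B1–B2, B2–B3, B3–B4, B4–B5
Every bag has size at most 3, so the width is 3 − 1 = 2 and tw(G) ≤ 2. Since 1–4–3–6–1 is a cycle in G, G is not acyclic. Forests are exactly the graphs of treewidth ≤ 1, so tw(G) ≥ 2. Combining the bounds, tw(G) = 2.

2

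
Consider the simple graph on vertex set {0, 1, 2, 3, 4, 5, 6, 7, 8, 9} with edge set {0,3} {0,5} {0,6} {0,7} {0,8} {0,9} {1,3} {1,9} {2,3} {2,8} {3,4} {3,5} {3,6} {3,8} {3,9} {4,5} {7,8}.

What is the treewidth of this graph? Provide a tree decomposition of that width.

Treewidth 2.
One such decomposition:
Bags: B1 = {0, 7, 8}  B2 = {0, 3, 8}  B3 = {0, 3, 9}  B4 = {0, 3, 5}  B5 = {2, 3, 8}  B6 = {0, 3, 6}  B7 = {1, 3, 9}  B8 = {3, 4, 5}
Tree: B1–B2, B2–B3, B3–B4, B2–B5, B3–B6, B3–B7, B4–B8

Every bag has size at most 3, so the width is 3 − 1 = 2 and tw(G) ≤ 2. Conversely, {0, 3, 8} is a clique of size 3, and the vertices of any clique must share a bag in every tree decomposition; so some bag has ≥ 3 vertices and tw(G) ≥ 2. Therefore the treewidth is 2.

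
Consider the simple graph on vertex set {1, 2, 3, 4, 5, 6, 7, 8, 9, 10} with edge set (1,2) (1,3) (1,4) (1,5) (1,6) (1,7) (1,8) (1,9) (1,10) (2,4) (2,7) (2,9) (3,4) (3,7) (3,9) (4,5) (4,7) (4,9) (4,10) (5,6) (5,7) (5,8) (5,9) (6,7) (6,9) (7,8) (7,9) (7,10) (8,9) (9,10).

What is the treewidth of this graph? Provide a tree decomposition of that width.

The largest bag has 5 vertices, giving width 4; this decomposition certifies tw(G) ≤ 4. Conversely, {1, 5, 7, 8, 9} is a clique of size 5, and the vertices of any clique must share a bag in every tree decomposition; so some bag has ≥ 5 vertices and tw(G) ≥ 4. Combining the bounds, tw(G) = 4.

Treewidth 4.
One optimal decomposition is:
Bags: B1 = {1, 4, 5, 7, 9}  B2 = {1, 3, 4, 7, 9}  B3 = {1, 4, 7, 9, 10}  B4 = {1, 2, 4, 7, 9}  B5 = {1, 5, 7, 8, 9}  B6 = {1, 5, 6, 7, 9}
Tree: B1–B2, B1–B3, B1–B4, B1–B5, B5–B6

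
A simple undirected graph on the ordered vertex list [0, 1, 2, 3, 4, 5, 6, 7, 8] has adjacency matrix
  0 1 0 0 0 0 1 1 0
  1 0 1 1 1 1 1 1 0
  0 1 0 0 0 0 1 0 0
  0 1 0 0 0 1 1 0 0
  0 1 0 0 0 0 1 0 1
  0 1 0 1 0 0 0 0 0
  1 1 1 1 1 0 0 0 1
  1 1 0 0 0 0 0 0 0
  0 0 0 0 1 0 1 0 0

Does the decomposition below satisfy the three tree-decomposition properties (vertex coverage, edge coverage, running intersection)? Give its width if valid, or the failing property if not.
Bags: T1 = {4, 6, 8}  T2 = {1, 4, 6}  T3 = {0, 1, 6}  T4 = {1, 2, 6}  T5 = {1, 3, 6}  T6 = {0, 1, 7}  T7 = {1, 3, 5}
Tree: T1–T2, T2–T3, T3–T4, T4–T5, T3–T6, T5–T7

Checking the three conditions: (i) the bags cover all of {0, 1, 2, 3, 4, 5, 6, 7, 8}; (ii) for each edge, some bag contains both endpoints; (iii) the bags containing any fixed vertex form a subtree. All hold, so the decomposition is valid with width 3 − 1 = 2.

Yes; width 2.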